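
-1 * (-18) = 18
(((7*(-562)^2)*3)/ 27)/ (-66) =-1105454/ 297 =-3722.07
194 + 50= 244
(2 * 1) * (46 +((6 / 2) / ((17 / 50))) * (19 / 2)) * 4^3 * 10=2824960 / 17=166174.12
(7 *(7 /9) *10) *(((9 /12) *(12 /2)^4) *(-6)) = -317520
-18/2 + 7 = -2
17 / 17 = 1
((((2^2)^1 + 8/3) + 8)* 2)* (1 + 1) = 176/3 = 58.67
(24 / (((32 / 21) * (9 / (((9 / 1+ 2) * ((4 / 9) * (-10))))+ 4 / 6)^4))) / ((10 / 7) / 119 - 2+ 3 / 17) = -38708461440000 / 241452437681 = -160.32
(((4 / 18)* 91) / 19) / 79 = 0.01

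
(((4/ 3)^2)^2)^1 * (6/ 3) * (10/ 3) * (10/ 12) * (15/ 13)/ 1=64000/ 3159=20.26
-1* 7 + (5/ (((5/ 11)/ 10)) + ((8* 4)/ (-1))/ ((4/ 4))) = 71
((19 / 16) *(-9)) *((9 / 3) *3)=-1539 / 16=-96.19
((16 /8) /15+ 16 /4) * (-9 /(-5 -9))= 93 /35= 2.66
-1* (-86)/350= 43/175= 0.25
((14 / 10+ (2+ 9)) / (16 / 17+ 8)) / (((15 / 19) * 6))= 0.29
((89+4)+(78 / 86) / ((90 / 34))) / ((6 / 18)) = 60206 / 215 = 280.03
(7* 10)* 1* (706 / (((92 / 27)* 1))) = 14503.70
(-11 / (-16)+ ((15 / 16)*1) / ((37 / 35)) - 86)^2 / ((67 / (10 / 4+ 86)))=27634129425 / 2935136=9414.94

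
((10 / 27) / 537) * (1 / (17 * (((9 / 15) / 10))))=500 / 739449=0.00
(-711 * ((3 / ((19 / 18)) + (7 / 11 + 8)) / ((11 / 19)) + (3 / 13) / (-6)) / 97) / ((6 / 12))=-290.09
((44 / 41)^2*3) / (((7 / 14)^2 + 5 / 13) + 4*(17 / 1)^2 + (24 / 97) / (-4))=29295552 / 9806538793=0.00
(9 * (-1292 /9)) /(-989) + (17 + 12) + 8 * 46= 393925 /989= 398.31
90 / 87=30 / 29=1.03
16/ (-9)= -16/ 9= -1.78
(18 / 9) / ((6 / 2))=2 / 3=0.67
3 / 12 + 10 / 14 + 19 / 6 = 347 / 84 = 4.13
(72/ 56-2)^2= 0.51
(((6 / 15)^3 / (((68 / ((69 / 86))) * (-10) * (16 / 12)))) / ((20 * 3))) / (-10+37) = -23 / 657900000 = -0.00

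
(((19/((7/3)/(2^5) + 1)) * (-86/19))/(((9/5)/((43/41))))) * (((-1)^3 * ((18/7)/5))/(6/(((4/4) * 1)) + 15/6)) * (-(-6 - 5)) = 15620352/502537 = 31.08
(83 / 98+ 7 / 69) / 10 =6413 / 67620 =0.09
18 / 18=1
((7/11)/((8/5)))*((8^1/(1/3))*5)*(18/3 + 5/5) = 3675/11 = 334.09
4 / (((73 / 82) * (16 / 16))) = 328 / 73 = 4.49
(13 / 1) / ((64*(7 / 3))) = 39 / 448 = 0.09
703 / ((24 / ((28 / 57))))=259 / 18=14.39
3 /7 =0.43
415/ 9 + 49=856/ 9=95.11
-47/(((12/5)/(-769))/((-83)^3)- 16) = 103330487705/35176336228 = 2.94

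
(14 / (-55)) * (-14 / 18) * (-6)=-196 / 165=-1.19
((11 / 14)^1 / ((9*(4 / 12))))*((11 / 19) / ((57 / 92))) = 5566 / 22743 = 0.24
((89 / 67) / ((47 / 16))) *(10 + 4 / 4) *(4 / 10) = 31328 / 15745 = 1.99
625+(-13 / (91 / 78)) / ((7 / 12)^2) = 203143 / 343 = 592.25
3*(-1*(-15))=45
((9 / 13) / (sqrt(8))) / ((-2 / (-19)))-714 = -714+ 171*sqrt(2) / 104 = -711.67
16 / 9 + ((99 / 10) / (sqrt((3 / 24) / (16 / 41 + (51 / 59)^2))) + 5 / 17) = 317 / 153 + 693 * sqrt(271666) / 12095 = 31.94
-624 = -624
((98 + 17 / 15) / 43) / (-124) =-1487 / 79980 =-0.02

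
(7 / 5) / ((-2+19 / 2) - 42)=-14 / 345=-0.04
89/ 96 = 0.93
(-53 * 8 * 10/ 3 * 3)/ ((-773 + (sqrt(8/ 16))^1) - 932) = 4240 * sqrt(2)/ 5814049 + 14458400/ 5814049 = 2.49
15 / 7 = 2.14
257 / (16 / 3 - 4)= 771 / 4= 192.75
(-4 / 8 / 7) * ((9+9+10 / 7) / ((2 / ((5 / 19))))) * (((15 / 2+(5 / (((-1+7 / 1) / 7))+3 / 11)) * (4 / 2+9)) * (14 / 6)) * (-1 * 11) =839630 / 1197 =701.45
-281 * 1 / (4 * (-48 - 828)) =281 / 3504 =0.08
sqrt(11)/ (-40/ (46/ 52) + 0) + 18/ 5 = 18/ 5-23 * sqrt(11)/ 1040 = 3.53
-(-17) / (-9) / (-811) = 17 / 7299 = 0.00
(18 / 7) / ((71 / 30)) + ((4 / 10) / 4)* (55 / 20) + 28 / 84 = 1.69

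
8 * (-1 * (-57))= 456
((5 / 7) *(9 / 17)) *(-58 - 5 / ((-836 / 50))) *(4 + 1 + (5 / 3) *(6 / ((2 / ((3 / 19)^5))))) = -610843220775 / 5598459839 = -109.11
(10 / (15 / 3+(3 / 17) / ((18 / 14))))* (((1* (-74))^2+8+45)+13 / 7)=9872580 / 917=10766.17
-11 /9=-1.22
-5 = -5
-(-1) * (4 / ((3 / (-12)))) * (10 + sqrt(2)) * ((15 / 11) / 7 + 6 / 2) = -39360 / 77- 3936 * sqrt(2) / 77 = -583.46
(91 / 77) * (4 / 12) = 13 / 33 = 0.39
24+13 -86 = -49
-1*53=-53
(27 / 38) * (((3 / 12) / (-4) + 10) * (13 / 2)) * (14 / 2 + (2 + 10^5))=5581402281 / 1216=4589968.98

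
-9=-9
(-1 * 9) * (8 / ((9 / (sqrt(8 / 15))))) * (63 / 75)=-112 * sqrt(30) / 125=-4.91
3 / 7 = 0.43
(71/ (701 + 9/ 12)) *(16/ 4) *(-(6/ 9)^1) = -2272/ 8421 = -0.27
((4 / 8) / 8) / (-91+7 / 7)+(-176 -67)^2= 85030559 / 1440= 59049.00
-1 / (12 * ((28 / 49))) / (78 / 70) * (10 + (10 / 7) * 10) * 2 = -2975 / 468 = -6.36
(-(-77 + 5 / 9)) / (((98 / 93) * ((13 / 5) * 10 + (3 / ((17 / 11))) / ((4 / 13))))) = 725152 / 322959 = 2.25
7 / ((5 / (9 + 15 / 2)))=231 / 10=23.10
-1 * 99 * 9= -891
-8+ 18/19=-134/19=-7.05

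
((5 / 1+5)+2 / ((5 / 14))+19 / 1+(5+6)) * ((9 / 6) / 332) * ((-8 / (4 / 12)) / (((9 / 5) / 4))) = -912 / 83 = -10.99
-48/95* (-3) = 144/95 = 1.52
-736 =-736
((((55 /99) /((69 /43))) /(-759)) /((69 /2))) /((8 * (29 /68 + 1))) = -3655 /3154671927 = -0.00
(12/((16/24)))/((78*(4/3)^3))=81/832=0.10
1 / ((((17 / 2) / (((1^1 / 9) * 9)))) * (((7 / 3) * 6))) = 1 / 119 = 0.01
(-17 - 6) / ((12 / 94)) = -1081 / 6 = -180.17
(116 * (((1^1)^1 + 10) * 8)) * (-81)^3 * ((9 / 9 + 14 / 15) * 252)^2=-32192172481125888 / 25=-1287686899245035.52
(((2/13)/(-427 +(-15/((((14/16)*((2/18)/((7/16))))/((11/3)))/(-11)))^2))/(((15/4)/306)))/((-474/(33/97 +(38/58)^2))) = -401728/146103291597679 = -0.00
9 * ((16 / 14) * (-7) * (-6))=432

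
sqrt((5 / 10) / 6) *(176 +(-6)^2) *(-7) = -742 *sqrt(3) / 3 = -428.39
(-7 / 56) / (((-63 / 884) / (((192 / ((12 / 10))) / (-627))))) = -0.45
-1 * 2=-2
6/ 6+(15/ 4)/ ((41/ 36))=176/ 41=4.29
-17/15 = -1.13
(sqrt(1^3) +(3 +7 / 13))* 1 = 59 / 13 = 4.54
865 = 865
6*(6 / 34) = 18 / 17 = 1.06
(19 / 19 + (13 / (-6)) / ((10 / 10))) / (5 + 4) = -0.13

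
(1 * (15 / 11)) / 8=15 / 88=0.17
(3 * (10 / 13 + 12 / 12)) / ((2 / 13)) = 69 / 2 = 34.50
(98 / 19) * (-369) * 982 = -35511084 / 19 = -1869004.42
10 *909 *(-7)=-63630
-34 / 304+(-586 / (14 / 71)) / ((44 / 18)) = -14230561 / 11704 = -1215.87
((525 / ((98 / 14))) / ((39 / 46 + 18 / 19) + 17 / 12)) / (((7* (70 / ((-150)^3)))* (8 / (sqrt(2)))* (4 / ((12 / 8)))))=-24888515625* sqrt(2) / 3301228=-10661.99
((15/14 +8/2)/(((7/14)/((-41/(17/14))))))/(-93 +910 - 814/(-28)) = -81508/201365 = -0.40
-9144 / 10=-4572 / 5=-914.40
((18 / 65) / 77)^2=324 / 25050025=0.00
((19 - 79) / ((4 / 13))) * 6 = -1170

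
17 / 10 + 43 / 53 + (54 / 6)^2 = 44261 / 530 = 83.51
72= 72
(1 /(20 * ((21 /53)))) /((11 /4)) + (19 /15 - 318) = -365774 /1155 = -316.69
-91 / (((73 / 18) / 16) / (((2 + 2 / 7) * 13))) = -778752 / 73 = -10667.84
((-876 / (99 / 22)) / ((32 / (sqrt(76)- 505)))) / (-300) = -7373 / 720+73 * sqrt(19) / 1800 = -10.06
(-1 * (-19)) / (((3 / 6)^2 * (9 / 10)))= 760 / 9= 84.44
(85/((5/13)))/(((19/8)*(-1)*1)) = -93.05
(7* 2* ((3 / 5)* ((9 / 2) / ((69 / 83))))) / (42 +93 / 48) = 83664 / 80845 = 1.03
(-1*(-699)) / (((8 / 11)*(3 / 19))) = 48697 / 8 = 6087.12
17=17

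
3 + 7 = 10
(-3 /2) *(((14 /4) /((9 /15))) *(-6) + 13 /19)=978 /19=51.47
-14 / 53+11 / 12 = 415 / 636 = 0.65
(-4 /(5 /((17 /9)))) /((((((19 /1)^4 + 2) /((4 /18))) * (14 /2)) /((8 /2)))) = -544 /369465705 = -0.00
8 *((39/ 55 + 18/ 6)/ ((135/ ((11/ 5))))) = 544/ 1125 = 0.48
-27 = -27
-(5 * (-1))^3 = 125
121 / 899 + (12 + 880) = 892.13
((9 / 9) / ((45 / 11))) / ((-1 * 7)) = -11 / 315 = -0.03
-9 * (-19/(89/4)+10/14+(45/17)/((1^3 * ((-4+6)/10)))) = -1248264/10591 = -117.86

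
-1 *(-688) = 688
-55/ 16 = -3.44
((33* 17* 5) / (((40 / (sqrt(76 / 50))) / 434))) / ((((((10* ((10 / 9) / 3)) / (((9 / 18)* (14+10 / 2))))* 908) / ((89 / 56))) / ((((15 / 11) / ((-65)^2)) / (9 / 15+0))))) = 72183717* sqrt(38) / 4910464000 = 0.09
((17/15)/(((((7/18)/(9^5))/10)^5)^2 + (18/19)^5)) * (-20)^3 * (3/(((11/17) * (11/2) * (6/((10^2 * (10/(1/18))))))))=-126411796562869705746624453968984124944568029989372661716621433537593344000000000000000/4207250966169949658738272025338915332726316211892515952330863669174558470411771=-30046174.47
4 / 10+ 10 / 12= 37 / 30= 1.23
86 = 86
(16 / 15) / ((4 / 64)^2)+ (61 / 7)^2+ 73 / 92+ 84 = 29333483 / 67620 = 433.80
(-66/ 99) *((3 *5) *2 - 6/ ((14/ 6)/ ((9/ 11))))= -1432/ 77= -18.60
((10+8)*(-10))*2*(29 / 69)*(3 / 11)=-41.26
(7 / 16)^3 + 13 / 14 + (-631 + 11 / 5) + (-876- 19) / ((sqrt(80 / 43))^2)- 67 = -168569883 / 143360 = -1175.85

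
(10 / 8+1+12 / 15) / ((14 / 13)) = 793 / 280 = 2.83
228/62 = 114/31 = 3.68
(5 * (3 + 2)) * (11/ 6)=275/ 6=45.83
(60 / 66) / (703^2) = 10 / 5436299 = 0.00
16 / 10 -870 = -4342 / 5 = -868.40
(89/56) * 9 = 801/56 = 14.30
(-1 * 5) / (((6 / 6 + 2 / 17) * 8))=-0.56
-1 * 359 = -359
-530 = -530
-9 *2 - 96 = -114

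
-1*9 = -9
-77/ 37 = -2.08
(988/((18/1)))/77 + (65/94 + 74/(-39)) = -0.49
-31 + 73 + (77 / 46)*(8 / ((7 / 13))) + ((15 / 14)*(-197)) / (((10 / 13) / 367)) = -64809139 / 644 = -100635.31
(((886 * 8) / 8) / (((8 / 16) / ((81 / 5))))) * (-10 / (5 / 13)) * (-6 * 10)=44781984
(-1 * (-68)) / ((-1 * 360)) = -17 / 90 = -0.19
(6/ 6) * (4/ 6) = 2/ 3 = 0.67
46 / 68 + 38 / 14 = 807 / 238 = 3.39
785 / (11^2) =785 / 121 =6.49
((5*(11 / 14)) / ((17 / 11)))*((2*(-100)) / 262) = -30250 / 15589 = -1.94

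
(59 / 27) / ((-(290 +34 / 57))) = -1121 / 149076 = -0.01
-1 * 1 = -1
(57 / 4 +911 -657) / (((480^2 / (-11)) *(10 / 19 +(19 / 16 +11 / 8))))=-224257 / 54086400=-0.00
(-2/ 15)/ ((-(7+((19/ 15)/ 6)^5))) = 787320000/ 41336776099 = 0.02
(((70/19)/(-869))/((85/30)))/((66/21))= -1470/3087557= -0.00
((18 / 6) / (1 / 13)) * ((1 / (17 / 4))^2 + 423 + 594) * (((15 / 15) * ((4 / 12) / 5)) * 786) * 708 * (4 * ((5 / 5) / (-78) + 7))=11885938524912 / 289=41127814965.09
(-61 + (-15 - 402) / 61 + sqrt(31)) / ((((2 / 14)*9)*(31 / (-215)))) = 6227690 / 17019 - 1505*sqrt(31) / 279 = 335.89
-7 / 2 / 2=-7 / 4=-1.75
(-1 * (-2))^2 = 4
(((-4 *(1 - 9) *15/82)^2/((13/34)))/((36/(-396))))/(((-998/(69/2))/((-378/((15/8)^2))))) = -39955120128/10904647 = -3664.05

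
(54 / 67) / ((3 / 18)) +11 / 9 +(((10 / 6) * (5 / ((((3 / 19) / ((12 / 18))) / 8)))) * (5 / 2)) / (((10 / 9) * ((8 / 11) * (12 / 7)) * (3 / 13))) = 31944497 / 14472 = 2207.33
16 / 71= 0.23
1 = 1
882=882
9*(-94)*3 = -2538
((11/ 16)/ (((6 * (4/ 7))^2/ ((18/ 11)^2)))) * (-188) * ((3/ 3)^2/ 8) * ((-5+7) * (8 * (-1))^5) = 2653056/ 11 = 241186.91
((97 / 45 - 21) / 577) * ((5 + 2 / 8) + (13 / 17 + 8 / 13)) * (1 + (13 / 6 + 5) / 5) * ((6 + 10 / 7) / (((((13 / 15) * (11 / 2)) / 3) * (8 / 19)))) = -861695942 / 147282135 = -5.85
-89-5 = -94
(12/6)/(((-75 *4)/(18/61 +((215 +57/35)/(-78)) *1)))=0.02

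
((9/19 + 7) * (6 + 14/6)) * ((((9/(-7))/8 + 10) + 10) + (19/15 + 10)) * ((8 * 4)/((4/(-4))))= -74206360/1197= -61993.62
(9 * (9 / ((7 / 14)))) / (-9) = -18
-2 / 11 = -0.18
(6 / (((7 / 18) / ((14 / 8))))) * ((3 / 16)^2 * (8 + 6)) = 1701 / 128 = 13.29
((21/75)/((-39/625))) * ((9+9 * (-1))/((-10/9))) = 0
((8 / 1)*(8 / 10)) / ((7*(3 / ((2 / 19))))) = 64 / 1995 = 0.03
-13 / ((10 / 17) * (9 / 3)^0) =-221 / 10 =-22.10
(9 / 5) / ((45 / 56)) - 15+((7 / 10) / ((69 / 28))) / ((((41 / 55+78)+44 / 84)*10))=-671727507 / 52644700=-12.76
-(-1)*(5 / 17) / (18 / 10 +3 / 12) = 100 / 697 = 0.14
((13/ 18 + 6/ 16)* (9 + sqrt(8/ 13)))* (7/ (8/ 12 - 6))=-1659/ 128 - 553* sqrt(26)/ 2496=-14.09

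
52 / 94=26 / 47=0.55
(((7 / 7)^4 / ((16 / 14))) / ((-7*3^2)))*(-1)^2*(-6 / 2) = 0.04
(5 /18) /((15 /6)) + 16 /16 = 10 /9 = 1.11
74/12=37/6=6.17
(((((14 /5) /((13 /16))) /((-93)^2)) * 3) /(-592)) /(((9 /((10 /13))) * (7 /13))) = -4 /12480507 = -0.00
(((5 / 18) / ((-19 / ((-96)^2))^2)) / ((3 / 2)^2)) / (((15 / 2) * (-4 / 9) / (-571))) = 1796210688 / 361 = 4975652.88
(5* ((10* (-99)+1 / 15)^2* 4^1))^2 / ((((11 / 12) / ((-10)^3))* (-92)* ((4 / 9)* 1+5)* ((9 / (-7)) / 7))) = -31114928187408384640 / 6831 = -4554959477003130.53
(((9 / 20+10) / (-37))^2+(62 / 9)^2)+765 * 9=6932.54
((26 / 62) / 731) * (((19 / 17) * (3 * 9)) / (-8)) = -6669 / 3081896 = -0.00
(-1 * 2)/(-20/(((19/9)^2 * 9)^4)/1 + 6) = -16983563041/50950623513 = -0.33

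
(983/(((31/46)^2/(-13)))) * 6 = -162242184/961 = -168826.41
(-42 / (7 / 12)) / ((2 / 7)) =-252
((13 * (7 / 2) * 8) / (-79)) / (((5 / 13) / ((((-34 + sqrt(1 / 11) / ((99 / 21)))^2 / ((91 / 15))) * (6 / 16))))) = -180021049 / 210298 + 9282 * sqrt(11) / 9559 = -852.81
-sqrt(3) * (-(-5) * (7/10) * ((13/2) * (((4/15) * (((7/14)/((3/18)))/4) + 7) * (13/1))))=-10647 * sqrt(3)/5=-3688.23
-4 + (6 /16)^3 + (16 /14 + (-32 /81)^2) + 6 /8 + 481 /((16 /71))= 50145856637 /23514624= 2132.54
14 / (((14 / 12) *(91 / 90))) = 1080 / 91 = 11.87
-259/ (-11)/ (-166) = -259/ 1826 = -0.14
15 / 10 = 3 / 2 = 1.50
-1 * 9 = -9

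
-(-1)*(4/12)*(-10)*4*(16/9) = -640/27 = -23.70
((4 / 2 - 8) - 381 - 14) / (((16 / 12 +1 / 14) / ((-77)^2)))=-1692478.27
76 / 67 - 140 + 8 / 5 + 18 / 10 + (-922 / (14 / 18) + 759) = -1317642 / 2345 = -561.89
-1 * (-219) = 219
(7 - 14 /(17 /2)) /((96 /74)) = 3367 /816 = 4.13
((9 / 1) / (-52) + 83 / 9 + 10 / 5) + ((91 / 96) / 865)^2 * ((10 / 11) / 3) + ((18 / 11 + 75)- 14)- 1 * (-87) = 47534473376773 / 295823024640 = 160.69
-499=-499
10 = 10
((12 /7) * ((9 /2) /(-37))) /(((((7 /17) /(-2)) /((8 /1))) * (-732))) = -1224 /110593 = -0.01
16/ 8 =2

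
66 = 66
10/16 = 0.62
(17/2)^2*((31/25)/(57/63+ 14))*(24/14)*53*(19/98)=81195417/766850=105.88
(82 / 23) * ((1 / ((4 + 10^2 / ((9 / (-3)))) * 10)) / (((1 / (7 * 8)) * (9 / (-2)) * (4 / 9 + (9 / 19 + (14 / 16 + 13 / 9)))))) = 261744 / 5602685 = 0.05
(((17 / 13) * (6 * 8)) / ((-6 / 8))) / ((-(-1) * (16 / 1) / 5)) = -340 / 13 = -26.15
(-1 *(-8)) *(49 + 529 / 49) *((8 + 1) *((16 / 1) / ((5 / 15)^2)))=30378240 / 49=619964.08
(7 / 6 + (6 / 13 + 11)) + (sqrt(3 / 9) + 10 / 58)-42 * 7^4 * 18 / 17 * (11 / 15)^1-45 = -15061094839 / 192270 + sqrt(3) / 3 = -78332.47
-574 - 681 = -1255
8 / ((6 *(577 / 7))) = 28 / 1731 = 0.02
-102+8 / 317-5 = -106.97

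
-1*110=-110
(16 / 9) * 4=64 / 9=7.11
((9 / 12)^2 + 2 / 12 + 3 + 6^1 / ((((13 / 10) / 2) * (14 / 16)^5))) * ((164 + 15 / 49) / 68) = 1834449084019 / 34944576576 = 52.50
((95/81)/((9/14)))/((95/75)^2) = 1750/1539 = 1.14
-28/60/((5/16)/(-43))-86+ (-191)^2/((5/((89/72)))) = 16194829/1800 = 8997.13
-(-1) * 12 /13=12 /13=0.92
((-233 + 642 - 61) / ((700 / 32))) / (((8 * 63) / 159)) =6148 / 1225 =5.02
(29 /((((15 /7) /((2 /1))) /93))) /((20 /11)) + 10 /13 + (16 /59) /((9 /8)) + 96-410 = 369817969 /345150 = 1071.47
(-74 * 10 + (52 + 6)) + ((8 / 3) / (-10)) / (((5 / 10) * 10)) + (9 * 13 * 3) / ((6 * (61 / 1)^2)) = -380679293 / 558150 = -682.04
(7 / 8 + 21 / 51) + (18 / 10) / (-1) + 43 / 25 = 4103 / 3400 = 1.21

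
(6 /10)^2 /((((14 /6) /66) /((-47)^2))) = 3936438 /175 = 22493.93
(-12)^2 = 144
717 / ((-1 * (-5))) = 717 / 5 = 143.40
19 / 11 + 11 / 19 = 482 / 209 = 2.31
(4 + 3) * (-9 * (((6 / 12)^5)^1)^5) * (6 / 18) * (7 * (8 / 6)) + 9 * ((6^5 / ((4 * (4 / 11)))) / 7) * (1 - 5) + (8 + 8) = -1613498417495 / 58720256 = -27477.71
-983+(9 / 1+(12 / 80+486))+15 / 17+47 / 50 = -826247 / 1700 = -486.03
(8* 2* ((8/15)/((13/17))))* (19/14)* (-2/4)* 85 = -175712/273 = -643.63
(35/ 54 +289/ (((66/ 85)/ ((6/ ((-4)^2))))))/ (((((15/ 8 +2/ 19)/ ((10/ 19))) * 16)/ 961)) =3201739675/ 1430352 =2238.43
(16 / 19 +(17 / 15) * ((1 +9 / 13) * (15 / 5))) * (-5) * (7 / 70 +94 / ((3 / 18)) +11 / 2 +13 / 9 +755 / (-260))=-18737.14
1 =1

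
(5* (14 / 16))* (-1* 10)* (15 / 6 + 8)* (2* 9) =-33075 / 4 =-8268.75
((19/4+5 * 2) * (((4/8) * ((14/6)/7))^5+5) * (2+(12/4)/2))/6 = 16057853/373248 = 43.02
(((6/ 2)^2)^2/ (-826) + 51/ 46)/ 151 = 9600/ 1434349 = 0.01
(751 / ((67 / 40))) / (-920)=-751 / 1541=-0.49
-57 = -57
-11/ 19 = -0.58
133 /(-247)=-7 /13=-0.54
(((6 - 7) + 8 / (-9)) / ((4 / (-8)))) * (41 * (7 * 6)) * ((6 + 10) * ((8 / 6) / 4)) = 312256 / 9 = 34695.11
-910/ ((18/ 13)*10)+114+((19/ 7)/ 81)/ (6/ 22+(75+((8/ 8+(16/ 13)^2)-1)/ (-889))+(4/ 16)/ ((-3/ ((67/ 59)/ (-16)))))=193369409206325/ 4005313316658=48.28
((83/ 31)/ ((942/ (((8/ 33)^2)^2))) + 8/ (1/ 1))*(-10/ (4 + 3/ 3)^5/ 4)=-0.01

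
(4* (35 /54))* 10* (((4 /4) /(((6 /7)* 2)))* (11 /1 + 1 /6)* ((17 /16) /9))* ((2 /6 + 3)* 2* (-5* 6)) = -3987.41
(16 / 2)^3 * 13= 6656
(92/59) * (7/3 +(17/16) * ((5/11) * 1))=34201/7788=4.39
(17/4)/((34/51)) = 51/8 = 6.38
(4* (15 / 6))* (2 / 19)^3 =80 / 6859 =0.01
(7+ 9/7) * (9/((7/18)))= 9396/49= 191.76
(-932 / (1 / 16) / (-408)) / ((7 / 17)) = 1864 / 21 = 88.76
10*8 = 80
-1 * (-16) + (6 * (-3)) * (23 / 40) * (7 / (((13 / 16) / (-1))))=6836 / 65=105.17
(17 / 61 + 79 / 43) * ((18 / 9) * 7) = 77700 / 2623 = 29.62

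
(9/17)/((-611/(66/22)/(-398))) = 10746/10387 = 1.03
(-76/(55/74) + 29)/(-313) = 4029/17215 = 0.23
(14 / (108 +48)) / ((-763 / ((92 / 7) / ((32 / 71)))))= -1633 / 476112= -0.00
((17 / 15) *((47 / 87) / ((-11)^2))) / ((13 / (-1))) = -799 / 2052765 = -0.00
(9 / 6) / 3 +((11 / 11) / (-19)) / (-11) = 211 / 418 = 0.50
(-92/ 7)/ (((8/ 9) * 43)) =-207/ 602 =-0.34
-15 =-15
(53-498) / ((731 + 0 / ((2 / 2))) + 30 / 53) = -23585 / 38773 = -0.61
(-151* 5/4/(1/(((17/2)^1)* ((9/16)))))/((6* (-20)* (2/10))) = 38505/1024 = 37.60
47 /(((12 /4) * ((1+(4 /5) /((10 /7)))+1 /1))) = 6.12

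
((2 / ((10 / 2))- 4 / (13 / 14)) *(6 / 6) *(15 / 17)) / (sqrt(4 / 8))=-762 *sqrt(2) / 221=-4.88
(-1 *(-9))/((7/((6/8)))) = 27/28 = 0.96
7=7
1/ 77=0.01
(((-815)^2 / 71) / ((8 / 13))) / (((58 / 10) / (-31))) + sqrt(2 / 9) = -81253.38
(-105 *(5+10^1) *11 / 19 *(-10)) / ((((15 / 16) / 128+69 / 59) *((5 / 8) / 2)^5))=5321464479744 / 2046775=2599926.46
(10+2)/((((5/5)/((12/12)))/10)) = 120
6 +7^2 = 55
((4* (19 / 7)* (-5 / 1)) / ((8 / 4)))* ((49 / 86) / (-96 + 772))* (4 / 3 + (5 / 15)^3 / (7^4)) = -631655 / 20707596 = -0.03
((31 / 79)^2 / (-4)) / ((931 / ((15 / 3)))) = -4805 / 23241484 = -0.00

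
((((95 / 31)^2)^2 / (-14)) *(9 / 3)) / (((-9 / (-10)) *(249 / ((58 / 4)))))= -11810340625 / 9658182618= -1.22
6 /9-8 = -22 /3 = -7.33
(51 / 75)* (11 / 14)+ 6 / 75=0.61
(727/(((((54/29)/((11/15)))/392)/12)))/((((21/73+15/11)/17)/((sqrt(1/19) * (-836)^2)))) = 2685255780414592 * sqrt(19)/5265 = 2223126036920.35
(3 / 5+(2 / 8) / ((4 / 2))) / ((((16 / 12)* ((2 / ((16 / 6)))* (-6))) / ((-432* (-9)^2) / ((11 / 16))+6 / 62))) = 167774657 / 27280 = 6150.10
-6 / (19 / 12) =-72 / 19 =-3.79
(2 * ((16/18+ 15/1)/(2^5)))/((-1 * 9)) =-143/1296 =-0.11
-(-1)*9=9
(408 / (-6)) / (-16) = 17 / 4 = 4.25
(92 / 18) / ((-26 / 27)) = -69 / 13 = -5.31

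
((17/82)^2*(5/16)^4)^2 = 32625390625/194184817300996096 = 0.00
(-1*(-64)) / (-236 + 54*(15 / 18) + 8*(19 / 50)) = -1600 / 4699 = -0.34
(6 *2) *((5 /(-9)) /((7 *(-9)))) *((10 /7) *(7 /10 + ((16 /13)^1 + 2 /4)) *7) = 6320 /2457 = 2.57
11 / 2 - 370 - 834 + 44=-2309 / 2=-1154.50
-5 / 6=-0.83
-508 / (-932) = 127 / 233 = 0.55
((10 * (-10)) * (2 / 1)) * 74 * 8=-118400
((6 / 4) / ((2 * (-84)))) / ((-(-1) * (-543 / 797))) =797 / 60816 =0.01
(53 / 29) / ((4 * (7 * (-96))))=-53 / 77952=-0.00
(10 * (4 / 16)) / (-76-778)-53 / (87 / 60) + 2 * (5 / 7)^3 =-86951625 / 2427068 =-35.83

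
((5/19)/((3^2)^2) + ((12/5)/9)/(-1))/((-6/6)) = 2027/7695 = 0.26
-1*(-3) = 3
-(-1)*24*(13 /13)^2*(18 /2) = 216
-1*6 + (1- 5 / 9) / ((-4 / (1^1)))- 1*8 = -127 / 9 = -14.11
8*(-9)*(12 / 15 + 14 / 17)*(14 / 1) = -139104 / 85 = -1636.52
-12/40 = -3/10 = -0.30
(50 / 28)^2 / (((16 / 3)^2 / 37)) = 208125 / 50176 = 4.15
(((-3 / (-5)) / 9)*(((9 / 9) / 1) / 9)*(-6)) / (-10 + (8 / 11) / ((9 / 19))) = 11 / 2095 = 0.01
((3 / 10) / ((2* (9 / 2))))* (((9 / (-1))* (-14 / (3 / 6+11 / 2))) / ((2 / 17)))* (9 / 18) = 119 / 40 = 2.98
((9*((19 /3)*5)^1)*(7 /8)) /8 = 1995 /64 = 31.17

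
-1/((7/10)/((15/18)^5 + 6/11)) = -405155/299376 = -1.35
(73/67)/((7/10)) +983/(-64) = -414307/30016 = -13.80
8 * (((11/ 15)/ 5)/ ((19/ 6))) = 176/ 475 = 0.37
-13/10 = -1.30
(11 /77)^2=1 /49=0.02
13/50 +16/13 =969/650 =1.49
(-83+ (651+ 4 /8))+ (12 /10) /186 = 176237 /310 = 568.51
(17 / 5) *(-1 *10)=-34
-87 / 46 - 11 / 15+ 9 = 4399 / 690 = 6.38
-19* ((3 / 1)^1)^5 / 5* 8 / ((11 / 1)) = -36936 / 55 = -671.56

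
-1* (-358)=358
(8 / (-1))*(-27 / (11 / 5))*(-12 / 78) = -2160 / 143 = -15.10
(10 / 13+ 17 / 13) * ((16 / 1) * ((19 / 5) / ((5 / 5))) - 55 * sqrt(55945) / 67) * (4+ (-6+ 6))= -1107.95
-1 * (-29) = 29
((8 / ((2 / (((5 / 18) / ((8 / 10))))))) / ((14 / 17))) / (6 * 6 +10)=425 / 11592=0.04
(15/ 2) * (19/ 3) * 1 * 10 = 475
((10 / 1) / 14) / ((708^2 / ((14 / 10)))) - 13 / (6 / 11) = -11946791 / 501264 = -23.83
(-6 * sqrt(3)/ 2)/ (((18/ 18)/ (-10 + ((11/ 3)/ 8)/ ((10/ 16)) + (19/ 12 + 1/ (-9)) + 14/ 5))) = 899 * sqrt(3)/ 60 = 25.95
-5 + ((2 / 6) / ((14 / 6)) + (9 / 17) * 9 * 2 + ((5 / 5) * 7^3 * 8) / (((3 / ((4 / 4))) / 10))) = 3267028 / 357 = 9151.34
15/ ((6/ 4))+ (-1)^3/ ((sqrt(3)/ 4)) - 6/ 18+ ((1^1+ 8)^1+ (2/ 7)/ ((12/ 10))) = 397/ 21 - 4 * sqrt(3)/ 3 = 16.60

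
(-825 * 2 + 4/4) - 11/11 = -1650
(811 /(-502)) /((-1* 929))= 811 /466358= 0.00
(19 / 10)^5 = 2476099 / 100000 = 24.76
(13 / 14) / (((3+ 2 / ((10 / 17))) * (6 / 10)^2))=1625 / 4032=0.40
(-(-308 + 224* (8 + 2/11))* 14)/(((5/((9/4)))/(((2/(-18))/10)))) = 29351/275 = 106.73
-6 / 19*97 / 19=-582 / 361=-1.61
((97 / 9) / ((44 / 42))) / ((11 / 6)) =679 / 121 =5.61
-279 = -279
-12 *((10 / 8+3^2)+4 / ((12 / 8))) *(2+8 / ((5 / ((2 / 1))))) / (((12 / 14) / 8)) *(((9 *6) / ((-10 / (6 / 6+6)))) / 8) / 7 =25389 / 5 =5077.80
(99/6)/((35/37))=1221/70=17.44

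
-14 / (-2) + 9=16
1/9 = 0.11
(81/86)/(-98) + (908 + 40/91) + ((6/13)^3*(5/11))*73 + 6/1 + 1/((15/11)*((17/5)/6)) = 3182037248921/3462551092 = 918.99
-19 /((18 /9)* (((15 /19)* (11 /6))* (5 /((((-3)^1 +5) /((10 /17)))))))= -6137 /1375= -4.46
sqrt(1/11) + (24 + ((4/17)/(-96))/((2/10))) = sqrt(11)/11 + 9787/408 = 24.29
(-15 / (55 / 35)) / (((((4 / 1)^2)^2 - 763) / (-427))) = -8.04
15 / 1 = 15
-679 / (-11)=679 / 11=61.73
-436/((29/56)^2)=-1367296/841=-1625.80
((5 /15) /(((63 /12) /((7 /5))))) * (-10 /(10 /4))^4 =1024 /45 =22.76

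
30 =30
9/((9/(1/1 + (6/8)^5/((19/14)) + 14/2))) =79525/9728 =8.17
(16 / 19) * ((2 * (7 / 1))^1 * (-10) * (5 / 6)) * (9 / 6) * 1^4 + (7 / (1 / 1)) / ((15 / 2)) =-41734 / 285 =-146.44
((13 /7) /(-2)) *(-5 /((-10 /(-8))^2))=104 /35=2.97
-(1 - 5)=4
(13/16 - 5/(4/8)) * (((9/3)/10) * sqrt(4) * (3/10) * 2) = -1323/400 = -3.31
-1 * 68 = -68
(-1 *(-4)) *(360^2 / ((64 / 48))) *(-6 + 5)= -388800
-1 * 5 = -5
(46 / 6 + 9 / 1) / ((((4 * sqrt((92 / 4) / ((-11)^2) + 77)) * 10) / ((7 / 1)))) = 77 * sqrt(2335) / 11208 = 0.33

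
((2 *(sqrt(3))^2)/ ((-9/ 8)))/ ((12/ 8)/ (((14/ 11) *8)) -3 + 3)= -3584/ 99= -36.20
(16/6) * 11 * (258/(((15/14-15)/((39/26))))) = -52976/65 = -815.02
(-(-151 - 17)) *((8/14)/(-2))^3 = -192/49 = -3.92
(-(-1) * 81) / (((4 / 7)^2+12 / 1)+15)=3969 / 1339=2.96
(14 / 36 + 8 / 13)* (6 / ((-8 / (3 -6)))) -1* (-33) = 35.26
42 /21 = 2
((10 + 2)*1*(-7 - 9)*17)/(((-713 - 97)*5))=0.81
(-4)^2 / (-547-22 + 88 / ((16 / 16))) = -16 / 481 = -0.03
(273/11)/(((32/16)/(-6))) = -819/11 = -74.45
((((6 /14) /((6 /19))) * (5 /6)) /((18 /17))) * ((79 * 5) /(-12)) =-637925 /18144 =-35.16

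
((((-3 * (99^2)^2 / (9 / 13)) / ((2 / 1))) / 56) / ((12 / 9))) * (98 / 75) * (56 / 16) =-20396655279 / 1600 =-12747909.55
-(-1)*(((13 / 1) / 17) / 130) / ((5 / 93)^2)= 8649 / 4250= 2.04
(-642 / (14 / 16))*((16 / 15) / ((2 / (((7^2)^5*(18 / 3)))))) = -3316098008832 / 5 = -663219601766.40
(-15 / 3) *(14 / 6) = -35 / 3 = -11.67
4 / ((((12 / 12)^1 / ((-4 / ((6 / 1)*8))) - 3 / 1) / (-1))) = 4 / 15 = 0.27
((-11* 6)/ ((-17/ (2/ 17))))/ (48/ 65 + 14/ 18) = 77220/ 256343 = 0.30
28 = 28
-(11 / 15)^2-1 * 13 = -3046 / 225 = -13.54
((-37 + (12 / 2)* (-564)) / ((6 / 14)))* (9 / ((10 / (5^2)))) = -359205 / 2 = -179602.50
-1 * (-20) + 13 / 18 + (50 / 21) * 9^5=17717311 / 126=140613.58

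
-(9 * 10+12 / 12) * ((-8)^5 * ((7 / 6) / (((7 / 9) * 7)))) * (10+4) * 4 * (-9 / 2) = -161021952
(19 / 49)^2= 361 / 2401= 0.15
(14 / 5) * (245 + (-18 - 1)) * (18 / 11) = 56952 / 55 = 1035.49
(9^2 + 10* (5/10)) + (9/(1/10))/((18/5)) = 111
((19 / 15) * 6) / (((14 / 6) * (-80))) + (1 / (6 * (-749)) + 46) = 20654003 / 449400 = 45.96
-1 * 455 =-455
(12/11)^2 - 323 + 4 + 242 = -75.81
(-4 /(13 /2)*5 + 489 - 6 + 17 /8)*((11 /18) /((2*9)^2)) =183821 /202176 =0.91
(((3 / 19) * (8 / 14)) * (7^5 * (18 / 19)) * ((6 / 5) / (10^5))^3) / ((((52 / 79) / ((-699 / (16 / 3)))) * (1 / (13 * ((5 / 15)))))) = -96654917709 / 45125000000000000000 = -0.00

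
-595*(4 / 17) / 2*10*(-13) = 9100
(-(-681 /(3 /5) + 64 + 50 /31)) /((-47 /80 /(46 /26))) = -60997840 /18941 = -3220.41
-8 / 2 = -4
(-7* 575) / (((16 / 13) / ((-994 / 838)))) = 3879.11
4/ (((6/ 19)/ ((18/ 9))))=76/ 3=25.33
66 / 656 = 33 / 328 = 0.10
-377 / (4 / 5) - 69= -2161 / 4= -540.25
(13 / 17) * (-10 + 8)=-26 / 17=-1.53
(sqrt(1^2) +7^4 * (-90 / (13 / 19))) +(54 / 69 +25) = -94423322 / 299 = -315797.06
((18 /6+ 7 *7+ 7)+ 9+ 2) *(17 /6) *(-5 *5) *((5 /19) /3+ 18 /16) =-8225875 /1368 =-6013.07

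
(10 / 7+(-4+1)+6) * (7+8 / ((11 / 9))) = 4619 / 77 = 59.99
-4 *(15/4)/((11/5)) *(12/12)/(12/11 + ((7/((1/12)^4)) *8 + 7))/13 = -15/33211009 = -0.00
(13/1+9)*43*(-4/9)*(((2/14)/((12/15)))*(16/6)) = -37840/189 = -200.21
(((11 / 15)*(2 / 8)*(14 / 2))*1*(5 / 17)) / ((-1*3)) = -77 / 612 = -0.13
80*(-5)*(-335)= 134000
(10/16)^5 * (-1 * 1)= -3125/32768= -0.10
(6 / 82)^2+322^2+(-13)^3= 170599656 / 1681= 101487.01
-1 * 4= -4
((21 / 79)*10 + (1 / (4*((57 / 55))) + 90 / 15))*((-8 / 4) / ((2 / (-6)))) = 160297 / 3002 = 53.40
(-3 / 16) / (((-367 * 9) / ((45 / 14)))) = 15 / 82208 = 0.00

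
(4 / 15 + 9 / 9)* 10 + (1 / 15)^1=12.73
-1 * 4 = -4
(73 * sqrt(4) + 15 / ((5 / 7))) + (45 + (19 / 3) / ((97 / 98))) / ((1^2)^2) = 63554 / 291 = 218.40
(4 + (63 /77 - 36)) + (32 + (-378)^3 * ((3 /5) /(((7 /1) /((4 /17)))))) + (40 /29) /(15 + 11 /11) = -1089279.47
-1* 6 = -6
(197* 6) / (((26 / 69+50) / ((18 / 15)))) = 122337 / 4345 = 28.16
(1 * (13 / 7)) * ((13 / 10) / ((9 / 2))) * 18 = 338 / 35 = 9.66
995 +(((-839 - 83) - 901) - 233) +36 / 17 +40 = -17321 / 17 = -1018.88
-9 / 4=-2.25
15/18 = 5/6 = 0.83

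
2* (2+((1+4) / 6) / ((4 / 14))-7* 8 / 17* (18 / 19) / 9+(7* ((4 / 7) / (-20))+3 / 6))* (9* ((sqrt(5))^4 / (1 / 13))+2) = 276247333 / 9690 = 28508.50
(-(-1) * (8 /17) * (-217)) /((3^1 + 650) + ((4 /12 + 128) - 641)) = -5208 /7157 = -0.73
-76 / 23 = -3.30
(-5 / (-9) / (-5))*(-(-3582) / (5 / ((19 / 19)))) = -398 / 5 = -79.60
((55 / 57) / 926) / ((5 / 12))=0.00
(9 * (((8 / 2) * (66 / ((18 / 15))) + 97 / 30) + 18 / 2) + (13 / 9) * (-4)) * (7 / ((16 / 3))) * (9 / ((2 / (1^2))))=3939369 / 320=12310.53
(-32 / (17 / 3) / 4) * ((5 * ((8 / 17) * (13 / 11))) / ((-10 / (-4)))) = -4992 / 3179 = -1.57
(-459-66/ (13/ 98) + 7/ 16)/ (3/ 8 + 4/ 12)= -596607/ 442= -1349.79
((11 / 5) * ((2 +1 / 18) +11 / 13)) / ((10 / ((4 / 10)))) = 7469 / 29250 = 0.26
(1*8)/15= 8/15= 0.53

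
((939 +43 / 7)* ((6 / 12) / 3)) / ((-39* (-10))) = 1654 / 4095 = 0.40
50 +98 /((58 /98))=215.59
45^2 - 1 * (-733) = 2758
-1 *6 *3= -18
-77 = -77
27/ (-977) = -27/ 977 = -0.03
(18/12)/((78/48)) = 12/13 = 0.92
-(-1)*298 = 298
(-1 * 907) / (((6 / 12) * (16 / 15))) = -13605 / 8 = -1700.62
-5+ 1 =-4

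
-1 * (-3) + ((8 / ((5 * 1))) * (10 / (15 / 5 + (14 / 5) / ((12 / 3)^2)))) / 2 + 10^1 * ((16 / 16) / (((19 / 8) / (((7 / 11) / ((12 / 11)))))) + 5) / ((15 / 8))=727439 / 21717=33.50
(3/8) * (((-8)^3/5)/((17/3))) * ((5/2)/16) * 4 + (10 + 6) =200/17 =11.76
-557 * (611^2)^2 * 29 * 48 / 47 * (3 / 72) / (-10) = 47898308419559 / 5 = 9579661683911.80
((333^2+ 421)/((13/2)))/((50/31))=690122/65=10617.26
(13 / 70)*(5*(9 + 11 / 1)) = 130 / 7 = 18.57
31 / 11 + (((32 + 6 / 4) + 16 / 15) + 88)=41377 / 330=125.38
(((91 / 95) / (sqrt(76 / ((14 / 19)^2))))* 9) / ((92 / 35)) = 40131* sqrt(19) / 631028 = 0.28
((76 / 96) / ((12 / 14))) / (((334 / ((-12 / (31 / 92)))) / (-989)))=3025351 / 31062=97.40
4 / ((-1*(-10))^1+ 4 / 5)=10 / 27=0.37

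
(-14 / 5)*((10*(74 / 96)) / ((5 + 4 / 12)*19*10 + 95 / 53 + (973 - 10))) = -13727 / 1258088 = -0.01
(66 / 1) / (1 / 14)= 924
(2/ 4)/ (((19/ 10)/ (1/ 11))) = 5/ 209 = 0.02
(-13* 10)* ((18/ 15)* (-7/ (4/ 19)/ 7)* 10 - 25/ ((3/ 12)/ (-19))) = -239590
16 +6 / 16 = 131 / 8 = 16.38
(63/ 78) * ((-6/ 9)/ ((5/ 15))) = -21/ 13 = -1.62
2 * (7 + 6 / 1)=26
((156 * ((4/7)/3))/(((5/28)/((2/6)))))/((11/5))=832/33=25.21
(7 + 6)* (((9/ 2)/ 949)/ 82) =0.00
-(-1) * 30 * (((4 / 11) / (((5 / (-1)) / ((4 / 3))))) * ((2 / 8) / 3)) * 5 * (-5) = 200 / 33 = 6.06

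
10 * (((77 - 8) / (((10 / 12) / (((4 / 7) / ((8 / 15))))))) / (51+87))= 45 / 7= 6.43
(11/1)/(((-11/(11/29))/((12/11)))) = -12/29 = -0.41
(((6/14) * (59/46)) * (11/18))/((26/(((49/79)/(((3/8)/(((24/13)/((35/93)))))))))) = 160952/1535365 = 0.10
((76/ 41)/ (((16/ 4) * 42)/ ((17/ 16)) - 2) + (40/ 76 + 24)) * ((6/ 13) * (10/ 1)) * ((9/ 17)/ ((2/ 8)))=54790421760/ 228454993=239.83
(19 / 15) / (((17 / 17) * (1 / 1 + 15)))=19 / 240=0.08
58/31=1.87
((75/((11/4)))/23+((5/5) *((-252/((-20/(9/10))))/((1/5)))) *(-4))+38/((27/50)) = -5302354/34155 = -155.24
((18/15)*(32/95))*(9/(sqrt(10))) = 864*sqrt(10)/2375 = 1.15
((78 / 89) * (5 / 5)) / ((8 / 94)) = 1833 / 178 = 10.30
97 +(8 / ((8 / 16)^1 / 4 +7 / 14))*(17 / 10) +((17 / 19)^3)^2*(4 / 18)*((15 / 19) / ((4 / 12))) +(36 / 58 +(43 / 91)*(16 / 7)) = 49839155517401843 / 412812315863675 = 120.73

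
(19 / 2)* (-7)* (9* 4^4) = -153216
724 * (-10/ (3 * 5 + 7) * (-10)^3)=3620000/ 11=329090.91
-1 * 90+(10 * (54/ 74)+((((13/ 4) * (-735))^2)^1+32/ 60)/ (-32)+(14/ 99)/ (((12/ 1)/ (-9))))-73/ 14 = -1301182478509/ 7293440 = -178404.49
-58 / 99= -0.59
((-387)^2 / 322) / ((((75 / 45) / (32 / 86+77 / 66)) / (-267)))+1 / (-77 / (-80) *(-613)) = -2489478664931 / 21712460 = -114656.68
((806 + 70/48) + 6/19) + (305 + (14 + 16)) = 521105/456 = 1142.77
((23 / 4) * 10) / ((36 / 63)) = 100.62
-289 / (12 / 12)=-289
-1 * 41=-41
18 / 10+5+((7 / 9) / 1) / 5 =313 / 45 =6.96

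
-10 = -10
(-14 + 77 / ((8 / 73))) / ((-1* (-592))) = 5509 / 4736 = 1.16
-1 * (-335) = 335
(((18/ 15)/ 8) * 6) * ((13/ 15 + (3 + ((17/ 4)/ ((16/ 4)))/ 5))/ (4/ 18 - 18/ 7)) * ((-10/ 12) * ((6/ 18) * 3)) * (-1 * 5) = -61677/ 9472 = -6.51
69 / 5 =13.80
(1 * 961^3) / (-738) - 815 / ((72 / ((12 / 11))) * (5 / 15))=-4881420613 / 4059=-1202616.56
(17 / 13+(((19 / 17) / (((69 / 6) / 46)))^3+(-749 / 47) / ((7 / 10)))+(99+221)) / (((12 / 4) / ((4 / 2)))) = 2328779506 / 9005529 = 258.59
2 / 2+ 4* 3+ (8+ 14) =35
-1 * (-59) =59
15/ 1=15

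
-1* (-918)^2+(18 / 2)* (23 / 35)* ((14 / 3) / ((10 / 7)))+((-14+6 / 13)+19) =-842699.22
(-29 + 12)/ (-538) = 17/ 538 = 0.03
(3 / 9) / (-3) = -1 / 9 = -0.11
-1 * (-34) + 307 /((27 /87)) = 9209 /9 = 1023.22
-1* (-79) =79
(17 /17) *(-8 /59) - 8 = -480 /59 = -8.14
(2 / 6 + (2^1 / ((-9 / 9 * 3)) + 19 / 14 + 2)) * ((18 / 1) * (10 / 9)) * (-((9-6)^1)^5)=-102870 / 7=-14695.71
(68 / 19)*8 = 544 / 19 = 28.63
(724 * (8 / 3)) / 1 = 5792 / 3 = 1930.67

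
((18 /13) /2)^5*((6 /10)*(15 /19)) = 531441 /7054567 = 0.08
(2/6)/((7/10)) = 10/21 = 0.48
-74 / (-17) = 74 / 17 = 4.35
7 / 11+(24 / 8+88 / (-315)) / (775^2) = 1324387552 / 2081165625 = 0.64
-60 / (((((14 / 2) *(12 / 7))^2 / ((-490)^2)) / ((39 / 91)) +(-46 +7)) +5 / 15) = 385875 / 248666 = 1.55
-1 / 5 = -0.20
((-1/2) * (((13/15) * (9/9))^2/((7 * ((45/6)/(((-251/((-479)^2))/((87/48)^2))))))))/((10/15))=5429632/1519559062875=0.00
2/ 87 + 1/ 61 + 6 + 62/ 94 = 1670914/ 249429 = 6.70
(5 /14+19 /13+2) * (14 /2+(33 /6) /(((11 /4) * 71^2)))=24525855 /917462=26.73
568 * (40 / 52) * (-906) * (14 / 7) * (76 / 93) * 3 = -782204160 / 403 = -1940953.25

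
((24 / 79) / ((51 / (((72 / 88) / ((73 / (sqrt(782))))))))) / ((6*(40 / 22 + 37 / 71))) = 0.00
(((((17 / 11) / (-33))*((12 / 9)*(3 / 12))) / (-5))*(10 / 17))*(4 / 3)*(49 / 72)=49 / 29403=0.00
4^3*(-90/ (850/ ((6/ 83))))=-3456/ 7055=-0.49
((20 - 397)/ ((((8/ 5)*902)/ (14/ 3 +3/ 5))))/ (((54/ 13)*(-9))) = 387179/ 10520928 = 0.04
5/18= 0.28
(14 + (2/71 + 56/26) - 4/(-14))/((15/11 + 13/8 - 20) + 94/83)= -1.04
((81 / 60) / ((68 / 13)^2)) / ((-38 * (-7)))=4563 / 24599680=0.00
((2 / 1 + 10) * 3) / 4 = 9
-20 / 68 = -5 / 17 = -0.29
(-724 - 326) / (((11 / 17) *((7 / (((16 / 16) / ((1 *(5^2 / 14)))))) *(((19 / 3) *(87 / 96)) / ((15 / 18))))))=-114240 / 6061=-18.85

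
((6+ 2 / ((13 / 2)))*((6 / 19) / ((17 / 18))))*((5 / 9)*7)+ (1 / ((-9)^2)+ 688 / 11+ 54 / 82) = 10955113484 / 153393669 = 71.42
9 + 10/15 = 29/3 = 9.67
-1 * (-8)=8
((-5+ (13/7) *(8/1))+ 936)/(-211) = -4.48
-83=-83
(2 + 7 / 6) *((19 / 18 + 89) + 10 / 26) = 402097 / 1404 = 286.39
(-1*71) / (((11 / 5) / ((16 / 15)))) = -1136 / 33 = -34.42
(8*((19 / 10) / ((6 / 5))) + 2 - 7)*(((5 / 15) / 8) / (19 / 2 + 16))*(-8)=-0.10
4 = 4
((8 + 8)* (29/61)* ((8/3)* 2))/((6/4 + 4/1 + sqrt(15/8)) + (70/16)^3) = 173675511808/381953200863- 486539264* sqrt(30)/381953200863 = 0.45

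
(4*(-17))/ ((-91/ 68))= 4624/ 91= 50.81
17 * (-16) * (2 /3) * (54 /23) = -9792 /23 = -425.74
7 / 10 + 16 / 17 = 279 / 170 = 1.64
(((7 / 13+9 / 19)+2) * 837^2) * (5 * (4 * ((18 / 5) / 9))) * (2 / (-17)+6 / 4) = 97989987168 / 4199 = 23336505.64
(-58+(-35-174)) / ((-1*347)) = 267 / 347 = 0.77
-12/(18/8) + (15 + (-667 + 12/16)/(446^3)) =10291110181/1064598432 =9.67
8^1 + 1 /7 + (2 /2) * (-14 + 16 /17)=-585 /119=-4.92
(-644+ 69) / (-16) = 35.94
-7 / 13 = -0.54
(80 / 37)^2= 6400 / 1369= 4.67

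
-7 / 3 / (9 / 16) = -112 / 27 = -4.15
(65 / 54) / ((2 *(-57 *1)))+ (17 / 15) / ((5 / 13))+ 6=1375267 / 153900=8.94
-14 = -14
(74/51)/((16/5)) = 185/408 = 0.45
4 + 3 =7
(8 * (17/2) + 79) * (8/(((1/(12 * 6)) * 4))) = 21168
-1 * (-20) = 20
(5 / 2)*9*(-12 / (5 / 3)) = -162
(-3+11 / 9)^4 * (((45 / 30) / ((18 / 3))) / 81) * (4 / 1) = 65536 / 531441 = 0.12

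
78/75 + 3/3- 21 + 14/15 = -1352/75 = -18.03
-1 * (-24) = 24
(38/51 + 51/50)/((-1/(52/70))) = -8359/6375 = -1.31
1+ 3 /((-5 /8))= -19 /5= -3.80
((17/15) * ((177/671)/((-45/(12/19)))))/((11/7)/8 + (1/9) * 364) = -0.00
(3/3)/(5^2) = 0.04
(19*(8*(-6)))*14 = -12768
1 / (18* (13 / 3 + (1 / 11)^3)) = 1331 / 103836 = 0.01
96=96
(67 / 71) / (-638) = -0.00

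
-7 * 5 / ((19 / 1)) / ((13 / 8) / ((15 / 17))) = -4200 / 4199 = -1.00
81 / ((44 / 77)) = 141.75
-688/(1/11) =-7568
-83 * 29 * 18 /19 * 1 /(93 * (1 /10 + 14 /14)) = -144420 /6479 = -22.29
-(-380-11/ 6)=2291/ 6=381.83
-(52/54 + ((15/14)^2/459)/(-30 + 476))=-38638097/40123944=-0.96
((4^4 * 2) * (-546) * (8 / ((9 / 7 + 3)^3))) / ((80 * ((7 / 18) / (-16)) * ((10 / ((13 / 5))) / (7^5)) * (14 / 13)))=926373873152 / 15625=59287927.88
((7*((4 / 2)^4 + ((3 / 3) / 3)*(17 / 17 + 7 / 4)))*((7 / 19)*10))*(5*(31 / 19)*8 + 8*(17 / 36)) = 293585705 / 9747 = 30120.62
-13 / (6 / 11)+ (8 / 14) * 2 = -953 / 42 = -22.69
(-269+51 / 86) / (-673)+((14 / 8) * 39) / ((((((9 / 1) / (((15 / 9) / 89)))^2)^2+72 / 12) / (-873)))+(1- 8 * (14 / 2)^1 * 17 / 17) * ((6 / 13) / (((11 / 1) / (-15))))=83661746015176431463 / 2389365848456263508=35.01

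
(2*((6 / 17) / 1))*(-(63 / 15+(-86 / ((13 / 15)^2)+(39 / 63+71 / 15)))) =7448972 / 100555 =74.08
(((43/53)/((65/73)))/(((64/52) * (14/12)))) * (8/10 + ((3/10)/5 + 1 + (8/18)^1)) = 3255143/2226000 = 1.46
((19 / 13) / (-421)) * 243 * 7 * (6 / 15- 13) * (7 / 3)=4750893 / 27365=173.61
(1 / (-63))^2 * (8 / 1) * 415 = 0.84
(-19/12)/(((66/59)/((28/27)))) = -7847/5346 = -1.47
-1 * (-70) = 70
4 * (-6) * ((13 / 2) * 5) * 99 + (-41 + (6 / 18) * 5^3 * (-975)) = -117886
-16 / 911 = -0.02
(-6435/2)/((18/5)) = -3575/4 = -893.75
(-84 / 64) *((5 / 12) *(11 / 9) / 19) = -385 / 10944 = -0.04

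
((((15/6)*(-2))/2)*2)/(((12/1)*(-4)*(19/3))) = 5/304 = 0.02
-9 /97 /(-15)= 3 /485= 0.01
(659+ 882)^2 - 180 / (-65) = 30870889 / 13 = 2374683.77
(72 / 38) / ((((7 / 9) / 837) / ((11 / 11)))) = 271188 / 133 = 2039.01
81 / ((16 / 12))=243 / 4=60.75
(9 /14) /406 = 9 /5684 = 0.00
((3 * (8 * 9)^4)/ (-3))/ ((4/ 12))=-80621568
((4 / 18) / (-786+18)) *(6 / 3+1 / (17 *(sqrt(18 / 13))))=-1 / 1728 - sqrt(26) / 352512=-0.00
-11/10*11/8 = -121/80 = -1.51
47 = 47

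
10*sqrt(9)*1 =30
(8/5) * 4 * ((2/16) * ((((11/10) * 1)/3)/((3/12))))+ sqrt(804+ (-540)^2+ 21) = 88/75+ 5 * sqrt(11697) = 541.94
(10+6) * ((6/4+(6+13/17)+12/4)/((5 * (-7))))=-3064/595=-5.15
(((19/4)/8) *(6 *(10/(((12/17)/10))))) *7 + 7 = 56637/16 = 3539.81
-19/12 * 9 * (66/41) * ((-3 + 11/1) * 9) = -67716/41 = -1651.61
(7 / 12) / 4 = 7 / 48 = 0.15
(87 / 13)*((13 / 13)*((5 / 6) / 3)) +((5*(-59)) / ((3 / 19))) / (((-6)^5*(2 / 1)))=1.98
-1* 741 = -741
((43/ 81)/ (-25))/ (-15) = 43/ 30375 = 0.00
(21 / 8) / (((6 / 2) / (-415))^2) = 1205575 / 24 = 50232.29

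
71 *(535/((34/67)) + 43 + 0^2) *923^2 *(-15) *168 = -2843299594060380/17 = -167252917297669.41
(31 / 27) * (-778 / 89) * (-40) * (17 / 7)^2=278804080 / 117747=2367.82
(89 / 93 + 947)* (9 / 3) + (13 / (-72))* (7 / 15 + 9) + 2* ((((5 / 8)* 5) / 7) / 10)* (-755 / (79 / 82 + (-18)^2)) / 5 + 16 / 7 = 2220411154282 / 780623865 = 2844.41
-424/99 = -4.28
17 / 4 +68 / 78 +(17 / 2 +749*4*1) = 469501 / 156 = 3009.62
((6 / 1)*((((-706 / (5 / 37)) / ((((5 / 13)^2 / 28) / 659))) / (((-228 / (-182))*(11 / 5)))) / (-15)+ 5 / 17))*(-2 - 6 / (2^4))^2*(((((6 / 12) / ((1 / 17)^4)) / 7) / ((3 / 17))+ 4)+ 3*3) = 1700443019522517488797 / 94248000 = 18042218609652.38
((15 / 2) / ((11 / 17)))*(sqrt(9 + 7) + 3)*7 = 12495 / 22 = 567.95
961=961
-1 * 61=-61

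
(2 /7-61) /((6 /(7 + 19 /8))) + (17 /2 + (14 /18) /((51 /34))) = -259603 /3024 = -85.85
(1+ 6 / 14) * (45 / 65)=0.99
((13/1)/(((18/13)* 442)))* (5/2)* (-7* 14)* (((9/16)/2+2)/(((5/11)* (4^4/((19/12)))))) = -9718709/60162048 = -0.16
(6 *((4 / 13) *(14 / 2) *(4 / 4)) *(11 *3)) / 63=88 / 13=6.77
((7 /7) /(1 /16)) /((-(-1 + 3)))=-8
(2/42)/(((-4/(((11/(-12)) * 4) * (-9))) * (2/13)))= -143/56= -2.55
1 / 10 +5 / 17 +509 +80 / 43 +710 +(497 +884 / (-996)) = 3125934299 / 1820190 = 1717.37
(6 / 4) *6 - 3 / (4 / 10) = 3 / 2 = 1.50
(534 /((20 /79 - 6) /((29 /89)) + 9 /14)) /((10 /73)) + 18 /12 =-1242132693 /5450650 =-227.89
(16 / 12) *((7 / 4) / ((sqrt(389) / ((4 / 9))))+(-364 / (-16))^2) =28 *sqrt(389) / 10503+8281 / 12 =690.14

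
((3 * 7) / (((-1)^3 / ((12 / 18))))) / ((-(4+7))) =14 / 11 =1.27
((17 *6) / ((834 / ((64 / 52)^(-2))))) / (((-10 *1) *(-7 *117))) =221 / 22417920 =0.00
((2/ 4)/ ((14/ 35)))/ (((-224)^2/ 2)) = 5/ 100352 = 0.00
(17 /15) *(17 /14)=289 /210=1.38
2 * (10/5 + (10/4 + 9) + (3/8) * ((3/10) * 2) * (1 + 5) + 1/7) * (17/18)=35683/1260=28.32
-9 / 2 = -4.50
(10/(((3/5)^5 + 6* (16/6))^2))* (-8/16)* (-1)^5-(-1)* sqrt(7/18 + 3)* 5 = 48828125/2524359049 + 5* sqrt(122)/6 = 9.22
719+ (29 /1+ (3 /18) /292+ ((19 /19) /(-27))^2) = 318451355 /425736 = 748.00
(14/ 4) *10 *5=175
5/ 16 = 0.31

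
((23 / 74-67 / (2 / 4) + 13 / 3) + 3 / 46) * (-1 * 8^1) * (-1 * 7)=-7240.28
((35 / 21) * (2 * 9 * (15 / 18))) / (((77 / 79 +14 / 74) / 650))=23749375 / 1701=13962.01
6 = 6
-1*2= -2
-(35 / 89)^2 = -1225 / 7921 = -0.15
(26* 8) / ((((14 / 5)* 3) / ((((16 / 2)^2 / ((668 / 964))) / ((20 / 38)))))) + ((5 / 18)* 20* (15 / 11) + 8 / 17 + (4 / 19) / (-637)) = 4936214071142 / 1133893761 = 4353.33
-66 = -66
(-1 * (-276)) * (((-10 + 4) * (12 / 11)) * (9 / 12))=-14904 / 11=-1354.91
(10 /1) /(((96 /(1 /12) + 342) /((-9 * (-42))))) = 210 /83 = 2.53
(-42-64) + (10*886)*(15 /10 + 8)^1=84064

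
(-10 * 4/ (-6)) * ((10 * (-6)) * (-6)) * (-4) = -9600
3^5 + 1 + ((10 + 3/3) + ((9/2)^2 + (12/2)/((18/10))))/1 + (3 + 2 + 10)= 3523/12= 293.58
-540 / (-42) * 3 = 270 / 7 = 38.57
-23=-23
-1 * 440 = -440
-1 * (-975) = 975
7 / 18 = 0.39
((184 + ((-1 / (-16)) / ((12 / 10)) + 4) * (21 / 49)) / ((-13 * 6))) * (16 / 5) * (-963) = 2671041 / 364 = 7338.02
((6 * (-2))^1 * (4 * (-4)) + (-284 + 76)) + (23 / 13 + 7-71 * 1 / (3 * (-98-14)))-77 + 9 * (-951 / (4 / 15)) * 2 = -280759837 / 4368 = -64276.52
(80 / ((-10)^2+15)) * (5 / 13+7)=1536 / 299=5.14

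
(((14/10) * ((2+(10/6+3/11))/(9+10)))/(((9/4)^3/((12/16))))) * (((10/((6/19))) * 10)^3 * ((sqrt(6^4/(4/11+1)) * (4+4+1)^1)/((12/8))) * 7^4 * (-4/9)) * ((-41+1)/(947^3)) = 80768257024000000 * sqrt(165)/183879754245099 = 5642.20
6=6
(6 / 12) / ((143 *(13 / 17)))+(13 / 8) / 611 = 5055 / 698984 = 0.01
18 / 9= 2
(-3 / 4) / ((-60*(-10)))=-1 / 800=-0.00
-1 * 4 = -4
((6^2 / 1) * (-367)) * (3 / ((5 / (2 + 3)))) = -39636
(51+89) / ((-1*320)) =-7 / 16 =-0.44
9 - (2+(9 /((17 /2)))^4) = 479671 /83521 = 5.74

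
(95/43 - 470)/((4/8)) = -40230/43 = -935.58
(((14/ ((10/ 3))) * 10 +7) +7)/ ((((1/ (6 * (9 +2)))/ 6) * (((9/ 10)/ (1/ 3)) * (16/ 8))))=12320/ 3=4106.67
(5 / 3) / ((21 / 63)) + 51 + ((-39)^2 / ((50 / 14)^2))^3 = 413990356612889 / 244140625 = 1695704.50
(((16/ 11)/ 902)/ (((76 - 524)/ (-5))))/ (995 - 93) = 5/ 250590032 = 0.00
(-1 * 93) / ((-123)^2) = -31 / 5043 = -0.01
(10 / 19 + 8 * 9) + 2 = 1416 / 19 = 74.53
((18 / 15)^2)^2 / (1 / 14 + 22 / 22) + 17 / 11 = 119653 / 34375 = 3.48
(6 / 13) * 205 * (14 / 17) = 77.92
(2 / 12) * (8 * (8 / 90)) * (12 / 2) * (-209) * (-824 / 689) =5510912 / 31005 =177.74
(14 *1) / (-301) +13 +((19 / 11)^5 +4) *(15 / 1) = 2102300842 / 6925193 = 303.57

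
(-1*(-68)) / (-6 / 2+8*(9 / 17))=1156 / 21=55.05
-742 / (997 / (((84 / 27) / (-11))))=0.21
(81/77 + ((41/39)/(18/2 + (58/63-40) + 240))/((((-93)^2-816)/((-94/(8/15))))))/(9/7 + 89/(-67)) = -278388409161/11286532400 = -24.67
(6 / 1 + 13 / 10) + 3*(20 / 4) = 223 / 10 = 22.30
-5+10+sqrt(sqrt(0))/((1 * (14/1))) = 5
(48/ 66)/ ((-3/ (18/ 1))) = -48/ 11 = -4.36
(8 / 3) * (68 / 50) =272 / 75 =3.63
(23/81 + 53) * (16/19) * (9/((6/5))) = 172640/513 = 336.53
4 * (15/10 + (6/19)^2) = 2310/361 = 6.40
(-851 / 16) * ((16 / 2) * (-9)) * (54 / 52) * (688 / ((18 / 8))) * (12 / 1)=189698112 / 13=14592162.46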